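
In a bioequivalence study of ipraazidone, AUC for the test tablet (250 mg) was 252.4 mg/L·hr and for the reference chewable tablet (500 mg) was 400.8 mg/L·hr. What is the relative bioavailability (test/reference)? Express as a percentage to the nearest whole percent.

F_rel = 126%

F_rel = (AUC_test/D_test) / (AUC_ref/D_ref)
      = (252.4/250) / (400.8/500)
      = 1.0096 / 0.8016 = 1.2595 = 125.95%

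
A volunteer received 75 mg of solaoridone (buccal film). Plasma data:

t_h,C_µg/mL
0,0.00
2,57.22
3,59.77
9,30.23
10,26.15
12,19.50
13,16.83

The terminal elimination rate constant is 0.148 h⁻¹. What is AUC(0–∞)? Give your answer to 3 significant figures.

Trapezoidal AUC_0→13:
  [0→2]: (0.00+57.22)/2 × 2 = 57.22
  [2→3]: (57.22+59.77)/2 × 1 = 58.495
  [3→9]: (59.77+30.23)/2 × 6 = 270.0
  [9→10]: (30.23+26.15)/2 × 1 = 28.19
  [10→12]: (26.15+19.50)/2 × 2 = 45.65
  [12→13]: (19.50+16.83)/2 × 1 = 18.165
  Sum = 477.72 µg/mL·h
Extrapolated tail: C_last / k_e = 16.83 / 0.148 = 113.716
AUC_0→∞ = 477.72 + 113.716 = 591.436 µg/mL·h

AUC = 591 µg/mL·h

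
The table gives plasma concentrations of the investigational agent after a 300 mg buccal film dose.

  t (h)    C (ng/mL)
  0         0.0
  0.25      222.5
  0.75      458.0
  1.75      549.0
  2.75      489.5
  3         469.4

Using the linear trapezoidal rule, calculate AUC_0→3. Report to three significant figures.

AUC = 1340 ng/mL·h

Trapezoidal AUC_0→3:
  [0→0.25]: (0.0+222.5)/2 × 0.25 = 27.8125
  [0.25→0.75]: (222.5+458.0)/2 × 0.5 = 170.125
  [0.75→1.75]: (458.0+549.0)/2 × 1 = 503.5
  [1.75→2.75]: (549.0+489.5)/2 × 1 = 519.25
  [2.75→3]: (489.5+469.4)/2 × 0.25 = 119.8625
  Sum = 1340.55 ng/mL·h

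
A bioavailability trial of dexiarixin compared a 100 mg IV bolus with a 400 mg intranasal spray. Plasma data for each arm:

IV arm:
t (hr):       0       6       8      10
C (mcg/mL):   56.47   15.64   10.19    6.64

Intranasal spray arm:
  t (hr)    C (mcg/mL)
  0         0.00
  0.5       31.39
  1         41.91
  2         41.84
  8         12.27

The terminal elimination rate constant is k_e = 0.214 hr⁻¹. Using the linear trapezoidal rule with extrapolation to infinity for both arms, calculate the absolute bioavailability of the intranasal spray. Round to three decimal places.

F = 0.248

Trapezoidal AUC_0→10 (IV):
  [0→6]: (56.47+15.64)/2 × 6 = 216.33
  [6→8]: (15.64+10.19)/2 × 2 = 25.83
  [8→10]: (10.19+6.64)/2 × 2 = 16.83
  Sum = 258.99 mcg/mL·hr
IV tail: 6.64/0.214 = 31.028; AUC_iv,0→∞ = 258.99 + 31.028 = 290.018 mcg/mL·hr
Trapezoidal AUC_0→8 (intranasal spray):
  [0→0.5]: (0.00+31.39)/2 × 0.5 = 7.8475
  [0.5→1]: (31.39+41.91)/2 × 0.5 = 18.325
  [1→2]: (41.91+41.84)/2 × 1 = 41.875
  [2→8]: (41.84+12.27)/2 × 6 = 162.33
  Sum = 230.3775 mcg/mL·hr
intranasal spray tail: 12.27/0.214 = 57.336; AUC_ev,0→∞ = 230.3775 + 57.336 = 287.7135 mcg/mL·hr
F = (AUC_ev/D_ev)/(AUC_iv/D_iv) = (287.7135/400)/(290.018/100) = 0.71928375/2.90018 = 0.2480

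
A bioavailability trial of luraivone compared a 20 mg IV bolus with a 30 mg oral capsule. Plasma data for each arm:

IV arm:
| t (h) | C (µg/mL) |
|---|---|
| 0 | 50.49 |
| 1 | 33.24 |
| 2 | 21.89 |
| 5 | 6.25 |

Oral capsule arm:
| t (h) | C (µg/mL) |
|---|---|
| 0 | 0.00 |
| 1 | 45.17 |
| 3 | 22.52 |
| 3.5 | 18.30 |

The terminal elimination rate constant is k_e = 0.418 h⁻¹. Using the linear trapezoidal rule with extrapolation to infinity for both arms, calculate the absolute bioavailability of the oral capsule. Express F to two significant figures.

F = 0.76

Trapezoidal AUC_0→5 (IV):
  [0→1]: (50.49+33.24)/2 × 1 = 41.865
  [1→2]: (33.24+21.89)/2 × 1 = 27.565
  [2→5]: (21.89+6.25)/2 × 3 = 42.21
  Sum = 111.64 µg/mL·h
IV tail: 6.25/0.418 = 14.952; AUC_iv,0→∞ = 111.64 + 14.952 = 126.592 µg/mL·h
Trapezoidal AUC_0→3.5 (oral capsule):
  [0→1]: (0.00+45.17)/2 × 1 = 22.585
  [1→3]: (45.17+22.52)/2 × 2 = 67.69
  [3→3.5]: (22.52+18.30)/2 × 0.5 = 10.205
  Sum = 100.48 µg/mL·h
oral capsule tail: 18.30/0.418 = 43.780; AUC_ev,0→∞ = 100.48 + 43.780 = 144.26 µg/mL·h
F = (AUC_ev/D_ev)/(AUC_iv/D_iv) = (144.26/30)/(126.592/20) = 4.80867/6.3296 = 0.7597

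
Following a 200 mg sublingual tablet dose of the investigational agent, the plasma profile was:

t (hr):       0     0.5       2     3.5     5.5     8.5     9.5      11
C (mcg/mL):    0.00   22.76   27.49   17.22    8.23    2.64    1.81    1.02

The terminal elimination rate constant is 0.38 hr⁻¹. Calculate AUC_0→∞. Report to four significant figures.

AUC = 125.7 mcg/mL·hr

Trapezoidal AUC_0→11:
  [0→0.5]: (0.00+22.76)/2 × 0.5 = 5.69
  [0.5→2]: (22.76+27.49)/2 × 1.5 = 37.6875
  [2→3.5]: (27.49+17.22)/2 × 1.5 = 33.5325
  [3.5→5.5]: (17.22+8.23)/2 × 2 = 25.45
  [5.5→8.5]: (8.23+2.64)/2 × 3 = 16.305
  [8.5→9.5]: (2.64+1.81)/2 × 1 = 2.225
  [9.5→11]: (1.81+1.02)/2 × 1.5 = 2.1225
  Sum = 123.0125 mcg/mL·hr
Extrapolated tail: C_last / k_e = 1.02 / 0.38 = 2.684
AUC_0→∞ = 123.0125 + 2.684 = 125.6965 mcg/mL·hr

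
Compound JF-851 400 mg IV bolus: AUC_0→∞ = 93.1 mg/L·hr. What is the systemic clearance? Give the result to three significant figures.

CL = Dose_iv / AUC_0→∞
   = 400 / 93.1 = 4.29646 L/hr

CL = 4.30 L/hr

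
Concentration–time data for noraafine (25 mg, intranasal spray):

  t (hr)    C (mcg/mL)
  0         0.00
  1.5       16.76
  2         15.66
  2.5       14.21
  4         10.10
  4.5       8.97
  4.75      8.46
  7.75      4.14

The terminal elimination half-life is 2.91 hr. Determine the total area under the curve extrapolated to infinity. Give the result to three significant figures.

Trapezoidal AUC_0→7.75:
  [0→1.5]: (0.00+16.76)/2 × 1.5 = 12.57
  [1.5→2]: (16.76+15.66)/2 × 0.5 = 8.105
  [2→2.5]: (15.66+14.21)/2 × 0.5 = 7.4675
  [2.5→4]: (14.21+10.10)/2 × 1.5 = 18.2325
  [4→4.5]: (10.10+8.97)/2 × 0.5 = 4.7675
  [4.5→4.75]: (8.97+8.46)/2 × 0.25 = 2.17875
  [4.75→7.75]: (8.46+4.14)/2 × 3 = 18.9
  Sum = 72.22125 mcg/mL·hr
k_e = ln2 / t½ = 0.693147 / 2.91 = 0.2382 hr^-1
Extrapolated tail: C_last / k_e = 4.14 / 0.2382 = 17.380
AUC_0→∞ = 72.22125 + 17.380 = 89.60125 mcg/mL·hr

AUC = 89.6 mcg/mL·hr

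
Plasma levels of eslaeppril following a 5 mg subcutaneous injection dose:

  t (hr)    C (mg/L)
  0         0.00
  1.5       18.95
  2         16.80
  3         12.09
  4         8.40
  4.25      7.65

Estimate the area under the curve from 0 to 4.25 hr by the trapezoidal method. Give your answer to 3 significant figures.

Trapezoidal AUC_0→4.25:
  [0→1.5]: (0.00+18.95)/2 × 1.5 = 14.2125
  [1.5→2]: (18.95+16.80)/2 × 0.5 = 8.9375
  [2→3]: (16.80+12.09)/2 × 1 = 14.445
  [3→4]: (12.09+8.40)/2 × 1 = 10.245
  [4→4.25]: (8.40+7.65)/2 × 0.25 = 2.00625
  Sum = 49.84625 mg/L·hr

AUC = 49.8 mg/L·hr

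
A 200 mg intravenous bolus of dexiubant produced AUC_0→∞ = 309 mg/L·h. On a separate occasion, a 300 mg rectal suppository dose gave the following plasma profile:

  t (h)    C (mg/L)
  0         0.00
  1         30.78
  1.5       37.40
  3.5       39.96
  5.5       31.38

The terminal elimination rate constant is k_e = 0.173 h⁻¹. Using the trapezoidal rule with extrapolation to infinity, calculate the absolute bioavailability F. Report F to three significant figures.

F = 0.782

Trapezoidal AUC_0→5.5 (rectal suppository):
  [0→1]: (0.00+30.78)/2 × 1 = 15.39
  [1→1.5]: (30.78+37.40)/2 × 0.5 = 17.045
  [1.5→3.5]: (37.40+39.96)/2 × 2 = 77.36
  [3.5→5.5]: (39.96+31.38)/2 × 2 = 71.34
  Sum = 181.135 mg/L·h
Tail: C_last/k_e = 31.38/0.173 = 181.387
AUC_0→∞ (rectal suppository) = 181.135 + 181.387 = 362.522 mg/L·h
F = (AUC_ev/D_ev)/(AUC_iv/D_iv) = (362.522/300)/(309/200) = 1.20841/1.545 = 0.7821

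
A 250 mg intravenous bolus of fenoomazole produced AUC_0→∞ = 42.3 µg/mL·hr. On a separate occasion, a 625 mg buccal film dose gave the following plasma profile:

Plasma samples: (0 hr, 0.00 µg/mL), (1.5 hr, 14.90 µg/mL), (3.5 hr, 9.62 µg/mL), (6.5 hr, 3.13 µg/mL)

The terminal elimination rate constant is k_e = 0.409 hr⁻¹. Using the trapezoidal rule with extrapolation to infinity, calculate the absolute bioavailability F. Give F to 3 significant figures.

F = 0.591

Trapezoidal AUC_0→6.5 (buccal film):
  [0→1.5]: (0.00+14.90)/2 × 1.5 = 11.175
  [1.5→3.5]: (14.90+9.62)/2 × 2 = 24.52
  [3.5→6.5]: (9.62+3.13)/2 × 3 = 19.125
  Sum = 54.82 µg/mL·hr
Tail: C_last/k_e = 3.13/0.409 = 7.653
AUC_0→∞ (buccal film) = 54.82 + 7.653 = 62.473 µg/mL·hr
F = (AUC_ev/D_ev)/(AUC_iv/D_iv) = (62.473/625)/(42.3/250) = 0.0999568/0.1692 = 0.5908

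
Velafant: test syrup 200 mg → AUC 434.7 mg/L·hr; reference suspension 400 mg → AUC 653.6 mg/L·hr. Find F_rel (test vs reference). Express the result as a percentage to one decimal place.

F_rel = 133.0%

F_rel = (AUC_test/D_test) / (AUC_ref/D_ref)
      = (434.7/200) / (653.6/400)
      = 2.1735 / 1.634 = 1.3302 = 133.02%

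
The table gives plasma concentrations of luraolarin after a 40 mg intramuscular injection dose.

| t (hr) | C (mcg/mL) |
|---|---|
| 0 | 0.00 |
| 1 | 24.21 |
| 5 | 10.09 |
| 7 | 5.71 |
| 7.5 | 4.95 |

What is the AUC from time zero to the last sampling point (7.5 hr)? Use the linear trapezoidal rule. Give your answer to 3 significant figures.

Trapezoidal AUC_0→7.5:
  [0→1]: (0.00+24.21)/2 × 1 = 12.105
  [1→5]: (24.21+10.09)/2 × 4 = 68.6
  [5→7]: (10.09+5.71)/2 × 2 = 15.8
  [7→7.5]: (5.71+4.95)/2 × 0.5 = 2.665
  Sum = 99.17 mcg/mL·hr

AUC = 99.2 mcg/mL·hr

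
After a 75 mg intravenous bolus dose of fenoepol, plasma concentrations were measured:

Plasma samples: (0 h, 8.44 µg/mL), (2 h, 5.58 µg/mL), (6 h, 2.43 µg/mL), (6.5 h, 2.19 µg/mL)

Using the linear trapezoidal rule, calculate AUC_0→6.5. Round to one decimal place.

AUC = 31.2 µg/mL·h

Trapezoidal AUC_0→6.5:
  [0→2]: (8.44+5.58)/2 × 2 = 14.02
  [2→6]: (5.58+2.43)/2 × 4 = 16.02
  [6→6.5]: (2.43+2.19)/2 × 0.5 = 1.155
  Sum = 31.195 µg/mL·h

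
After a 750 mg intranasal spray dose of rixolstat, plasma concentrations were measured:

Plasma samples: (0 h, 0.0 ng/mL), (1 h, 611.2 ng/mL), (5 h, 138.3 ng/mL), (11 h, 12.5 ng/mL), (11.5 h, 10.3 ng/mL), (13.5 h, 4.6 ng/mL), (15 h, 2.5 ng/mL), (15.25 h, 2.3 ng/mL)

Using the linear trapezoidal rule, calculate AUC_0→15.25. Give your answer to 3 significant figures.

AUC = 2280 ng/mL·h

Trapezoidal AUC_0→15.25:
  [0→1]: (0.0+611.2)/2 × 1 = 305.6
  [1→5]: (611.2+138.3)/2 × 4 = 1499.0
  [5→11]: (138.3+12.5)/2 × 6 = 452.4
  [11→11.5]: (12.5+10.3)/2 × 0.5 = 5.7
  [11.5→13.5]: (10.3+4.6)/2 × 2 = 14.9
  [13.5→15]: (4.6+2.5)/2 × 1.5 = 5.325
  [15→15.25]: (2.5+2.3)/2 × 0.25 = 0.6
  Sum = 2283.525 ng/mL·h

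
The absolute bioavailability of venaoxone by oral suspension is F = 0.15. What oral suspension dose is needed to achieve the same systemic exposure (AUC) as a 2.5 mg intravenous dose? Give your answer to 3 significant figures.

D_oral = 16.7 mg

For equal systemic exposure: F × D_ev = D_iv
D_ev = D_iv / F = 2.5 / 0.15 = 16.6667 mg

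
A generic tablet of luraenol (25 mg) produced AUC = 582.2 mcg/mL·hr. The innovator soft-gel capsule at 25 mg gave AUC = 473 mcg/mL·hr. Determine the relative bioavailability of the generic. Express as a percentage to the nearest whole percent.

F_rel = (AUC_test/D_test) / (AUC_ref/D_ref)
      = (582.2/25) / (473/25)
      = 23.288 / 18.92 = 1.2309 = 123.09%

F_rel = 123%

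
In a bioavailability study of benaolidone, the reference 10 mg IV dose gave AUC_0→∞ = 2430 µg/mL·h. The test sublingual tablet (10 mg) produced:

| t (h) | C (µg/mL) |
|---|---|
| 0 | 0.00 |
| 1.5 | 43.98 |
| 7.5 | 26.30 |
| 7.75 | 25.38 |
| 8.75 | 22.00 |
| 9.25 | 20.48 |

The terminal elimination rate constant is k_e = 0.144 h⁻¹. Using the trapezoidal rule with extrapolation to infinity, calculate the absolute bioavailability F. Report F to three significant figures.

F = 0.176

Trapezoidal AUC_0→9.25 (sublingual tablet):
  [0→1.5]: (0.00+43.98)/2 × 1.5 = 32.985
  [1.5→7.5]: (43.98+26.30)/2 × 6 = 210.84
  [7.5→7.75]: (26.30+25.38)/2 × 0.25 = 6.46
  [7.75→8.75]: (25.38+22.00)/2 × 1 = 23.69
  [8.75→9.25]: (22.00+20.48)/2 × 0.5 = 10.62
  Sum = 284.595 µg/mL·h
Tail: C_last/k_e = 20.48/0.144 = 142.222
AUC_0→∞ (sublingual tablet) = 284.595 + 142.222 = 426.817 µg/mL·h
F = (AUC_ev/D_ev)/(AUC_iv/D_iv) = (426.817/10)/(2430/10) = 42.6817/243 = 0.1756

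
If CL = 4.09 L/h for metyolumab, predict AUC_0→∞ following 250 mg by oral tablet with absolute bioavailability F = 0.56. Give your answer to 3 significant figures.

AUC = 34.2 mg/L·h

AUC_0→∞ = F × Dose / CL
        = 0.56 × 250 / 4.09 = 34.2298 mg/L·h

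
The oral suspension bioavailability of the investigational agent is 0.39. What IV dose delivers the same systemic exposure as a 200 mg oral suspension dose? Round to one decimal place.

Systemic exposure from an extravascular dose = F × D_ev, so the equivalent IV dose is F × D_ev.
D_iv = F × D_ev = 0.39 × 200 = 78 mg

D_iv = 78.0 mg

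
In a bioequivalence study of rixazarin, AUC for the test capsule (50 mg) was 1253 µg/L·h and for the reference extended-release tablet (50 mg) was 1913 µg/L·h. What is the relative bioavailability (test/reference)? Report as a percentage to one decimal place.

F_rel = 65.5%

F_rel = (AUC_test/D_test) / (AUC_ref/D_ref)
      = (1253/50) / (1913/50)
      = 25.06 / 38.26 = 0.6550 = 65.50%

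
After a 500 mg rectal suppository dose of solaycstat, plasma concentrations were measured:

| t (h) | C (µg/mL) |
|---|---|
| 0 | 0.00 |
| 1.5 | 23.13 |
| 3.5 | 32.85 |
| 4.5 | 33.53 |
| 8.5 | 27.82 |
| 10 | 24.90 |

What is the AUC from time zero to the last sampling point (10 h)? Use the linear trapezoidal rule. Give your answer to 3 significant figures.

Trapezoidal AUC_0→10:
  [0→1.5]: (0.00+23.13)/2 × 1.5 = 17.3475
  [1.5→3.5]: (23.13+32.85)/2 × 2 = 55.98
  [3.5→4.5]: (32.85+33.53)/2 × 1 = 33.19
  [4.5→8.5]: (33.53+27.82)/2 × 4 = 122.7
  [8.5→10]: (27.82+24.90)/2 × 1.5 = 39.54
  Sum = 268.7575 µg/mL·h

AUC = 269 µg/mL·h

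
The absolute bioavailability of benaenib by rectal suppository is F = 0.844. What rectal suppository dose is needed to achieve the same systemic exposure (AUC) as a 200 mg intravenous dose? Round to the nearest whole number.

For equal systemic exposure: F × D_ev = D_iv
D_ev = D_iv / F = 200 / 0.844 = 236.967 mg

D_rectal = 237 mg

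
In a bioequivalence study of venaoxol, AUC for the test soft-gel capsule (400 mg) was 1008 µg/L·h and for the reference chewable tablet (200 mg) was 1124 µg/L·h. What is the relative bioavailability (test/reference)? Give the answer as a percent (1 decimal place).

F_rel = 44.8%

F_rel = (AUC_test/D_test) / (AUC_ref/D_ref)
      = (1008/400) / (1124/200)
      = 2.52 / 5.62 = 0.4484 = 44.84%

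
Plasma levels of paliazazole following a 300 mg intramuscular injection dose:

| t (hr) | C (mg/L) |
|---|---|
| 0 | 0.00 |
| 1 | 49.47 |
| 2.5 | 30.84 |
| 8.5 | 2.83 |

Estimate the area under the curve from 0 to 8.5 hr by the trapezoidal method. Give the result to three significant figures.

Trapezoidal AUC_0→8.5:
  [0→1]: (0.00+49.47)/2 × 1 = 24.735
  [1→2.5]: (49.47+30.84)/2 × 1.5 = 60.2325
  [2.5→8.5]: (30.84+2.83)/2 × 6 = 101.01
  Sum = 185.9775 mg/L·hr

AUC = 186 mg/L·hr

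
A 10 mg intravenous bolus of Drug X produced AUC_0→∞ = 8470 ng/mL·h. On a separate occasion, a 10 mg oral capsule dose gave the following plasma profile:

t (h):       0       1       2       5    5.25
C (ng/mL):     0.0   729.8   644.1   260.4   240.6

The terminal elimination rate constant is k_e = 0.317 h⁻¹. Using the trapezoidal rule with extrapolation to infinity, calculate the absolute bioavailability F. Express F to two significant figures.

Trapezoidal AUC_0→5.25 (oral capsule):
  [0→1]: (0.0+729.8)/2 × 1 = 364.9
  [1→2]: (729.8+644.1)/2 × 1 = 686.95
  [2→5]: (644.1+260.4)/2 × 3 = 1356.75
  [5→5.25]: (260.4+240.6)/2 × 0.25 = 62.625
  Sum = 2471.225 ng/mL·h
Tail: C_last/k_e = 240.6/0.317 = 758.991
AUC_0→∞ (oral capsule) = 2471.225 + 758.991 = 3230.216 ng/mL·h
F = (AUC_ev/D_ev)/(AUC_iv/D_iv) = (3230.216/10)/(8470/10) = 323.0216/847 = 0.3814

F = 0.38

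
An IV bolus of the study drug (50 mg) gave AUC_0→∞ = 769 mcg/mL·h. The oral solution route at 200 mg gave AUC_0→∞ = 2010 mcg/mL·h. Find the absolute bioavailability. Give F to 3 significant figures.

F = (AUC_ev / D_ev) / (AUC_iv / D_iv)
  = (2010/200) / (769/50)
  = 10.05 / 15.38 = 0.6534

F = 0.653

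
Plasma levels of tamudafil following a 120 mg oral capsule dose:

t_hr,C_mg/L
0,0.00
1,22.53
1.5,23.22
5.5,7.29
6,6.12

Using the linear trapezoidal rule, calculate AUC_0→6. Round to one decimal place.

AUC = 87.1 mg/L·hr

Trapezoidal AUC_0→6:
  [0→1]: (0.00+22.53)/2 × 1 = 11.265
  [1→1.5]: (22.53+23.22)/2 × 0.5 = 11.4375
  [1.5→5.5]: (23.22+7.29)/2 × 4 = 61.02
  [5.5→6]: (7.29+6.12)/2 × 0.5 = 3.3525
  Sum = 87.075 mg/L·hr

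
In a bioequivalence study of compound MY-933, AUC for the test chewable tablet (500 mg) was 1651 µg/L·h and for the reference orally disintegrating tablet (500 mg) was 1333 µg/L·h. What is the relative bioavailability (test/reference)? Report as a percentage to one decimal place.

F_rel = (AUC_test/D_test) / (AUC_ref/D_ref)
      = (1651/500) / (1333/500)
      = 3.302 / 2.666 = 1.2386 = 123.86%

F_rel = 123.9%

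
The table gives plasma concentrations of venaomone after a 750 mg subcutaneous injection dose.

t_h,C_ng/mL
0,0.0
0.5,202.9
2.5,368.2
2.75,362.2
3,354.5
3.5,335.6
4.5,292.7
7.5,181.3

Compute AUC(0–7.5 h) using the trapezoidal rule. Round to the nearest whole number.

Trapezoidal AUC_0→7.5:
  [0→0.5]: (0.0+202.9)/2 × 0.5 = 50.725
  [0.5→2.5]: (202.9+368.2)/2 × 2 = 571.1
  [2.5→2.75]: (368.2+362.2)/2 × 0.25 = 91.3
  [2.75→3]: (362.2+354.5)/2 × 0.25 = 89.5875
  [3→3.5]: (354.5+335.6)/2 × 0.5 = 172.525
  [3.5→4.5]: (335.6+292.7)/2 × 1 = 314.15
  [4.5→7.5]: (292.7+181.3)/2 × 3 = 711.0
  Sum = 2000.3875 ng/mL·h

AUC = 2000 ng/mL·h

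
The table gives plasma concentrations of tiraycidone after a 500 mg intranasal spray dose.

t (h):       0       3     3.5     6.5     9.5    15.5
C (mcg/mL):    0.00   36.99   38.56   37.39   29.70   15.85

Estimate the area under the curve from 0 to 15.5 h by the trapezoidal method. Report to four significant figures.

Trapezoidal AUC_0→15.5:
  [0→3]: (0.00+36.99)/2 × 3 = 55.485
  [3→3.5]: (36.99+38.56)/2 × 0.5 = 18.8875
  [3.5→6.5]: (38.56+37.39)/2 × 3 = 113.925
  [6.5→9.5]: (37.39+29.70)/2 × 3 = 100.635
  [9.5→15.5]: (29.70+15.85)/2 × 6 = 136.65
  Sum = 425.5825 mcg/mL·h

AUC = 425.6 mcg/mL·h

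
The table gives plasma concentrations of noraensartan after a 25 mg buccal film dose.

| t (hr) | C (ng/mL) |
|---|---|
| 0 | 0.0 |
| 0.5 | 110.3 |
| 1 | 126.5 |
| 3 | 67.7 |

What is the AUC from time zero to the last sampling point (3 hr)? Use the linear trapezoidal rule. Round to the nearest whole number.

AUC = 281 ng/mL·hr

Trapezoidal AUC_0→3:
  [0→0.5]: (0.0+110.3)/2 × 0.5 = 27.575
  [0.5→1]: (110.3+126.5)/2 × 0.5 = 59.2
  [1→3]: (126.5+67.7)/2 × 2 = 194.2
  Sum = 280.975 ng/mL·hr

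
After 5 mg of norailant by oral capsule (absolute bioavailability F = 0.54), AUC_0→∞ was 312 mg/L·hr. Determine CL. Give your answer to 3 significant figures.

CL = 0.00865 L/hr

CL = F × Dose / AUC_0→∞
   = 0.54 × 5 / 312 = 0.00865385 L/hr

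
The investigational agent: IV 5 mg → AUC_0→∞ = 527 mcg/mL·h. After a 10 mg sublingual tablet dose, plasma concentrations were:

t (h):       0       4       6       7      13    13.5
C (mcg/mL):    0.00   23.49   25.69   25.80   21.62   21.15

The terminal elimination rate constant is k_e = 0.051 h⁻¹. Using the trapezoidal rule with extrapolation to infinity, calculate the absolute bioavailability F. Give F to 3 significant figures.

Trapezoidal AUC_0→13.5 (sublingual tablet):
  [0→4]: (0.00+23.49)/2 × 4 = 46.98
  [4→6]: (23.49+25.69)/2 × 2 = 49.18
  [6→7]: (25.69+25.80)/2 × 1 = 25.745
  [7→13]: (25.80+21.62)/2 × 6 = 142.26
  [13→13.5]: (21.62+21.15)/2 × 0.5 = 10.6925
  Sum = 274.8575 mcg/mL·h
Tail: C_last/k_e = 21.15/0.051 = 414.706
AUC_0→∞ (sublingual tablet) = 274.8575 + 414.706 = 689.5635 mcg/mL·h
F = (AUC_ev/D_ev)/(AUC_iv/D_iv) = (689.5635/10)/(527/5) = 68.95635/105.4 = 0.6542

F = 0.654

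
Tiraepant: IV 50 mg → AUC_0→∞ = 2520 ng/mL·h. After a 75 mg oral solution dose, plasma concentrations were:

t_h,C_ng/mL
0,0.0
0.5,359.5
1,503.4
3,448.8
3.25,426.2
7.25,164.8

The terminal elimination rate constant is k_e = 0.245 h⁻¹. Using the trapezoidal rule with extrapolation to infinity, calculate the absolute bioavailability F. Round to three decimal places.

Trapezoidal AUC_0→7.25 (oral solution):
  [0→0.5]: (0.0+359.5)/2 × 0.5 = 89.875
  [0.5→1]: (359.5+503.4)/2 × 0.5 = 215.725
  [1→3]: (503.4+448.8)/2 × 2 = 952.2
  [3→3.25]: (448.8+426.2)/2 × 0.25 = 109.375
  [3.25→7.25]: (426.2+164.8)/2 × 4 = 1182.0
  Sum = 2549.175 ng/mL·h
Tail: C_last/k_e = 164.8/0.245 = 672.653
AUC_0→∞ (oral solution) = 2549.175 + 672.653 = 3221.828 ng/mL·h
F = (AUC_ev/D_ev)/(AUC_iv/D_iv) = (3221.828/75)/(2520/50) = 42.9577/50.4 = 0.8523

F = 0.852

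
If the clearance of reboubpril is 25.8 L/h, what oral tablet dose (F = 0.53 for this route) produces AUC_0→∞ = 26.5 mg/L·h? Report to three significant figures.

Dose = CL × AUC_0→∞ / F
     = 25.8 × 26.5 / 0.53 = 1290 mg

Dose = 1290 mg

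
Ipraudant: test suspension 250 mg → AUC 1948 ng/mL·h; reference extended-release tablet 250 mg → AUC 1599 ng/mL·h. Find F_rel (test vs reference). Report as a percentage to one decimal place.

F_rel = (AUC_test/D_test) / (AUC_ref/D_ref)
      = (1948/250) / (1599/250)
      = 7.792 / 6.396 = 1.2183 = 121.83%

F_rel = 121.8%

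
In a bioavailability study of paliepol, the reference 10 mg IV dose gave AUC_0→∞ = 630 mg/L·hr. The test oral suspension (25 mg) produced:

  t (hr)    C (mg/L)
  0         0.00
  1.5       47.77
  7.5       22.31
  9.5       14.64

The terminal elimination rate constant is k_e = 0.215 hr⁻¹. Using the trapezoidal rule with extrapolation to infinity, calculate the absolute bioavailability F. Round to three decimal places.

F = 0.223

Trapezoidal AUC_0→9.5 (oral suspension):
  [0→1.5]: (0.00+47.77)/2 × 1.5 = 35.8275
  [1.5→7.5]: (47.77+22.31)/2 × 6 = 210.24
  [7.5→9.5]: (22.31+14.64)/2 × 2 = 36.95
  Sum = 283.0175 mg/L·hr
Tail: C_last/k_e = 14.64/0.215 = 68.093
AUC_0→∞ (oral suspension) = 283.0175 + 68.093 = 351.1105 mg/L·hr
F = (AUC_ev/D_ev)/(AUC_iv/D_iv) = (351.1105/25)/(630/10) = 14.04442/63 = 0.2229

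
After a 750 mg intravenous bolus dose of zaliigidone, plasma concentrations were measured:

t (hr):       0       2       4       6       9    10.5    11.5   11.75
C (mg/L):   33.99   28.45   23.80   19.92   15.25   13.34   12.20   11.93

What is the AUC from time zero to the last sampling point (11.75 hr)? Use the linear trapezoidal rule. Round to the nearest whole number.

AUC = 248 mg/L·hr

Trapezoidal AUC_0→11.75:
  [0→2]: (33.99+28.45)/2 × 2 = 62.44
  [2→4]: (28.45+23.80)/2 × 2 = 52.25
  [4→6]: (23.80+19.92)/2 × 2 = 43.72
  [6→9]: (19.92+15.25)/2 × 3 = 52.755
  [9→10.5]: (15.25+13.34)/2 × 1.5 = 21.4425
  [10.5→11.5]: (13.34+12.20)/2 × 1 = 12.77
  [11.5→11.75]: (12.20+11.93)/2 × 0.25 = 3.01625
  Sum = 248.39375 mg/L·hr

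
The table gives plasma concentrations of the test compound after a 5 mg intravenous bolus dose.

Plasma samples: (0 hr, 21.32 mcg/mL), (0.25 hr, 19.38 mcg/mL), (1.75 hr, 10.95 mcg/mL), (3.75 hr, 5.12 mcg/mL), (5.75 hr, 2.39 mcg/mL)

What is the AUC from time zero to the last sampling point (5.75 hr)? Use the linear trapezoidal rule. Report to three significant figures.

AUC = 51.4 mcg/mL·hr

Trapezoidal AUC_0→5.75:
  [0→0.25]: (21.32+19.38)/2 × 0.25 = 5.0875
  [0.25→1.75]: (19.38+10.95)/2 × 1.5 = 22.7475
  [1.75→3.75]: (10.95+5.12)/2 × 2 = 16.07
  [3.75→5.75]: (5.12+2.39)/2 × 2 = 7.51
  Sum = 51.415 mcg/mL·hr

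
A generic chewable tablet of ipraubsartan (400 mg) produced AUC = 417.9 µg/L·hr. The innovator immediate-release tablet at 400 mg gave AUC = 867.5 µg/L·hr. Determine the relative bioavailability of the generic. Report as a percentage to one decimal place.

F_rel = (AUC_test/D_test) / (AUC_ref/D_ref)
      = (417.9/400) / (867.5/400)
      = 1.04475 / 2.16875 = 0.4817 = 48.17%

F_rel = 48.2%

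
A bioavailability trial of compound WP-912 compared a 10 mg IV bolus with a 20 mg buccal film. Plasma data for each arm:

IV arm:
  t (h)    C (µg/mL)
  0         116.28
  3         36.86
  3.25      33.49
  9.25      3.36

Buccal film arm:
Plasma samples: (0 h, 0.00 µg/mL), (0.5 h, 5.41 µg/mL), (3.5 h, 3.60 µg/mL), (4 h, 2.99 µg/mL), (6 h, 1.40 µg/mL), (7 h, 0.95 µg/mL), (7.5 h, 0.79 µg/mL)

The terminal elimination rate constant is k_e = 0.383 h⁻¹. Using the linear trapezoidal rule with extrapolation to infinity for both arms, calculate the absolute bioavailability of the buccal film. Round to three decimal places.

F = 0.034

Trapezoidal AUC_0→9.25 (IV):
  [0→3]: (116.28+36.86)/2 × 3 = 229.71
  [3→3.25]: (36.86+33.49)/2 × 0.25 = 8.79375
  [3.25→9.25]: (33.49+3.36)/2 × 6 = 110.55
  Sum = 349.05375 µg/mL·h
IV tail: 3.36/0.383 = 8.773; AUC_iv,0→∞ = 349.05375 + 8.773 = 357.82675 µg/mL·h
Trapezoidal AUC_0→7.5 (buccal film):
  [0→0.5]: (0.00+5.41)/2 × 0.5 = 1.3525
  [0.5→3.5]: (5.41+3.60)/2 × 3 = 13.515
  [3.5→4]: (3.60+2.99)/2 × 0.5 = 1.6475
  [4→6]: (2.99+1.40)/2 × 2 = 4.39
  [6→7]: (1.40+0.95)/2 × 1 = 1.175
  [7→7.5]: (0.95+0.79)/2 × 0.5 = 0.435
  Sum = 22.515 µg/mL·h
buccal film tail: 0.79/0.383 = 2.063; AUC_ev,0→∞ = 22.515 + 2.063 = 24.578 µg/mL·h
F = (AUC_ev/D_ev)/(AUC_iv/D_iv) = (24.578/20)/(357.82675/10) = 1.2289/35.782675 = 0.0343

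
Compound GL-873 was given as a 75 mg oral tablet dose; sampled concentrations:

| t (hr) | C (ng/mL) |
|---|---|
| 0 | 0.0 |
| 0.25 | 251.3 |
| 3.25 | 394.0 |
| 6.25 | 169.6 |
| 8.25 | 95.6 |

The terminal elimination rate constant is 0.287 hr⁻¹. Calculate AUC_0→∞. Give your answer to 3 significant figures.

Trapezoidal AUC_0→8.25:
  [0→0.25]: (0.0+251.3)/2 × 0.25 = 31.4125
  [0.25→3.25]: (251.3+394.0)/2 × 3 = 967.95
  [3.25→6.25]: (394.0+169.6)/2 × 3 = 845.4
  [6.25→8.25]: (169.6+95.6)/2 × 2 = 265.2
  Sum = 2109.9625 ng/mL·hr
Extrapolated tail: C_last / k_e = 95.6 / 0.287 = 333.101
AUC_0→∞ = 2109.9625 + 333.101 = 2443.0635 ng/mL·hr

AUC = 2440 ng/mL·hr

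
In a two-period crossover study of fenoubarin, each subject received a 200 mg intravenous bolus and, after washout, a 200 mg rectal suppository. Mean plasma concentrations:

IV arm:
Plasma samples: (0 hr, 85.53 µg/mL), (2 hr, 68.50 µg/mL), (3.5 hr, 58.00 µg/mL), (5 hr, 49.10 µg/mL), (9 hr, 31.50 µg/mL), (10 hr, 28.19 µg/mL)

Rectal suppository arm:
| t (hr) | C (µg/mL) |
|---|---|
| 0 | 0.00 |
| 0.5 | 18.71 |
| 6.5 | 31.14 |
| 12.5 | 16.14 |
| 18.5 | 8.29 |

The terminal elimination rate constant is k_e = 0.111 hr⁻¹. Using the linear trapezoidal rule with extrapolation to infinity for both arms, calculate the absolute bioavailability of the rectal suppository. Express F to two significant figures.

Trapezoidal AUC_0→10 (IV):
  [0→2]: (85.53+68.50)/2 × 2 = 154.03
  [2→3.5]: (68.50+58.00)/2 × 1.5 = 94.875
  [3.5→5]: (58.00+49.10)/2 × 1.5 = 80.325
  [5→9]: (49.10+31.50)/2 × 4 = 161.2
  [9→10]: (31.50+28.19)/2 × 1 = 29.845
  Sum = 520.275 µg/mL·hr
IV tail: 28.19/0.111 = 253.964; AUC_iv,0→∞ = 520.275 + 253.964 = 774.239 µg/mL·hr
Trapezoidal AUC_0→18.5 (rectal suppository):
  [0→0.5]: (0.00+18.71)/2 × 0.5 = 4.6775
  [0.5→6.5]: (18.71+31.14)/2 × 6 = 149.55
  [6.5→12.5]: (31.14+16.14)/2 × 6 = 141.84
  [12.5→18.5]: (16.14+8.29)/2 × 6 = 73.29
  Sum = 369.3575 µg/mL·hr
rectal suppository tail: 8.29/0.111 = 74.685; AUC_ev,0→∞ = 369.3575 + 74.685 = 444.0425 µg/mL·hr
F = (AUC_ev/D_ev)/(AUC_iv/D_iv) = (444.0425/200)/(774.239/200) = 2.2202125/3.871195 = 0.5735

F = 0.57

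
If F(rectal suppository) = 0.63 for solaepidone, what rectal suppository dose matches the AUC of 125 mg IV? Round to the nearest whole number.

D_rectal = 198 mg

For equal systemic exposure: F × D_ev = D_iv
D_ev = D_iv / F = 125 / 0.63 = 198.413 mg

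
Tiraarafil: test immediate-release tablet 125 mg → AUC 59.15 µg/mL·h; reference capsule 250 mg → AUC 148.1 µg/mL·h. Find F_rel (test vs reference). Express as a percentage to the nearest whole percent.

F_rel = (AUC_test/D_test) / (AUC_ref/D_ref)
      = (59.15/125) / (148.1/250)
      = 0.4732 / 0.5924 = 0.7988 = 79.88%

F_rel = 80%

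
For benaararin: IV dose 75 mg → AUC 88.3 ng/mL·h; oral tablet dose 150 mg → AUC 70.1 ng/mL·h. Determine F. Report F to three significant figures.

F = 0.397

F = (AUC_ev / D_ev) / (AUC_iv / D_iv)
  = (70.1/150) / (88.3/75)
  = 0.467333 / 1.17733 = 0.3969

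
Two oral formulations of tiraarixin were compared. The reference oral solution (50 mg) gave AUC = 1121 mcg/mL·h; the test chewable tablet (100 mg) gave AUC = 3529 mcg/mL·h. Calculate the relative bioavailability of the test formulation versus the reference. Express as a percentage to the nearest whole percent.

F_rel = 157%

F_rel = (AUC_test/D_test) / (AUC_ref/D_ref)
      = (3529/100) / (1121/50)
      = 35.29 / 22.42 = 1.5740 = 157.40%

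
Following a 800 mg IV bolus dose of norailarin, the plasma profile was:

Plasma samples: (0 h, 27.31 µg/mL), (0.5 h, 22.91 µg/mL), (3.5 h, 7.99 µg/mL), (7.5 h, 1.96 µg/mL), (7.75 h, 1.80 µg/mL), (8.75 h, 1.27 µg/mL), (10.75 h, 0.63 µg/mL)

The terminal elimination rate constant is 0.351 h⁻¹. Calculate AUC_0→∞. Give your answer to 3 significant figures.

Trapezoidal AUC_0→10.75:
  [0→0.5]: (27.31+22.91)/2 × 0.5 = 12.555
  [0.5→3.5]: (22.91+7.99)/2 × 3 = 46.35
  [3.5→7.5]: (7.99+1.96)/2 × 4 = 19.9
  [7.5→7.75]: (1.96+1.80)/2 × 0.25 = 0.47
  [7.75→8.75]: (1.80+1.27)/2 × 1 = 1.535
  [8.75→10.75]: (1.27+0.63)/2 × 2 = 1.9
  Sum = 82.71 µg/mL·h
Extrapolated tail: C_last / k_e = 0.63 / 0.351 = 1.795
AUC_0→∞ = 82.71 + 1.795 = 84.505 µg/mL·h

AUC = 84.5 µg/mL·h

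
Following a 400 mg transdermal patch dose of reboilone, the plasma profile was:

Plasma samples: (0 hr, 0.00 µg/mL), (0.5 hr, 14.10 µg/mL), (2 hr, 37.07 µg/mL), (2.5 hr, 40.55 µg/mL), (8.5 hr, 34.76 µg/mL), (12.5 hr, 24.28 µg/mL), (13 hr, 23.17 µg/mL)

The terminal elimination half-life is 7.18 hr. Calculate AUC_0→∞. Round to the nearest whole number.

Trapezoidal AUC_0→13:
  [0→0.5]: (0.00+14.10)/2 × 0.5 = 3.525
  [0.5→2]: (14.10+37.07)/2 × 1.5 = 38.3775
  [2→2.5]: (37.07+40.55)/2 × 0.5 = 19.405
  [2.5→8.5]: (40.55+34.76)/2 × 6 = 225.93
  [8.5→12.5]: (34.76+24.28)/2 × 4 = 118.08
  [12.5→13]: (24.28+23.17)/2 × 0.5 = 11.8625
  Sum = 417.18 µg/mL·hr
k_e = ln2 / t½ = 0.693147 / 7.18 = 0.0965 hr^-1
Extrapolated tail: C_last / k_e = 23.17 / 0.0965 = 240.104
AUC_0→∞ = 417.18 + 240.104 = 657.284 µg/mL·hr

AUC = 657 µg/mL·hr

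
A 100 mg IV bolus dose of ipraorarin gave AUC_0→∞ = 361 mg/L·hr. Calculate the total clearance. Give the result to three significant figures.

CL = Dose_iv / AUC_0→∞
   = 100 / 361 = 0.277008 L/hr

CL = 0.277 L/hr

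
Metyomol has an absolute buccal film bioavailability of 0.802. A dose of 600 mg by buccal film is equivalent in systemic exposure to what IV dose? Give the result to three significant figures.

Systemic exposure from an extravascular dose = F × D_ev, so the equivalent IV dose is F × D_ev.
D_iv = F × D_ev = 0.802 × 600 = 481.2 mg

D_iv = 481 mg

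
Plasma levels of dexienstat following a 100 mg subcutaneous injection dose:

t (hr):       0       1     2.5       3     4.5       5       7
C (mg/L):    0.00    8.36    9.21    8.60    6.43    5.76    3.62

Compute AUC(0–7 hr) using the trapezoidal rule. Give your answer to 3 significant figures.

Trapezoidal AUC_0→7:
  [0→1]: (0.00+8.36)/2 × 1 = 4.18
  [1→2.5]: (8.36+9.21)/2 × 1.5 = 13.1775
  [2.5→3]: (9.21+8.60)/2 × 0.5 = 4.4525
  [3→4.5]: (8.60+6.43)/2 × 1.5 = 11.2725
  [4.5→5]: (6.43+5.76)/2 × 0.5 = 3.0475
  [5→7]: (5.76+3.62)/2 × 2 = 9.38
  Sum = 45.51 mg/L·hr

AUC = 45.5 mg/L·hr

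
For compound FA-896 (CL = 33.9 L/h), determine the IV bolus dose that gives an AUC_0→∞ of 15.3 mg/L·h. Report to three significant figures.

Dose = 519 mg

Dose_iv = CL × AUC_0→∞
     = 33.9 × 15.3 = 518.67 mg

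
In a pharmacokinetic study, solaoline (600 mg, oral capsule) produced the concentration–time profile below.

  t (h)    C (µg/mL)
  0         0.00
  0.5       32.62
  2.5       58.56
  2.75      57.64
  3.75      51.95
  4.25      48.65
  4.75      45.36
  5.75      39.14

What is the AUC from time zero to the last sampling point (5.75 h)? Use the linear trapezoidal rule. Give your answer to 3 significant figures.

AUC = 260 µg/mL·h

Trapezoidal AUC_0→5.75:
  [0→0.5]: (0.00+32.62)/2 × 0.5 = 8.155
  [0.5→2.5]: (32.62+58.56)/2 × 2 = 91.18
  [2.5→2.75]: (58.56+57.64)/2 × 0.25 = 14.525
  [2.75→3.75]: (57.64+51.95)/2 × 1 = 54.795
  [3.75→4.25]: (51.95+48.65)/2 × 0.5 = 25.15
  [4.25→4.75]: (48.65+45.36)/2 × 0.5 = 23.5025
  [4.75→5.75]: (45.36+39.14)/2 × 1 = 42.25
  Sum = 259.5575 µg/mL·h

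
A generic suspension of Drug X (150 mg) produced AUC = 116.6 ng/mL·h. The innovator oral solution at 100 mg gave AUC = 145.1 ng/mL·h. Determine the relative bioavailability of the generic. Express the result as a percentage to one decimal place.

F_rel = (AUC_test/D_test) / (AUC_ref/D_ref)
      = (116.6/150) / (145.1/100)
      = 0.777333 / 1.451 = 0.5357 = 53.57%

F_rel = 53.6%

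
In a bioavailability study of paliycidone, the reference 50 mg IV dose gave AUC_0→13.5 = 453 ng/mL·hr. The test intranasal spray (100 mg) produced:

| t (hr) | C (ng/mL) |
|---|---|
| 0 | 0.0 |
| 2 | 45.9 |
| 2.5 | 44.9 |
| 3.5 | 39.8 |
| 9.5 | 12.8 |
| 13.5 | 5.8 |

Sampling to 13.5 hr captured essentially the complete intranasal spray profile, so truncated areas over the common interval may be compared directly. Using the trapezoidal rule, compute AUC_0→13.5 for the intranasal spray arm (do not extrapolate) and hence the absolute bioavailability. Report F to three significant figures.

Trapezoidal AUC_0→13.5 (intranasal spray):
  [0→2]: (0.0+45.9)/2 × 2 = 45.9
  [2→2.5]: (45.9+44.9)/2 × 0.5 = 22.7
  [2.5→3.5]: (44.9+39.8)/2 × 1 = 42.35
  [3.5→9.5]: (39.8+12.8)/2 × 6 = 157.8
  [9.5→13.5]: (12.8+5.8)/2 × 4 = 37.2
  Sum = 305.95 ng/mL·hr
F = (AUC_ev/D_ev)/(AUC_iv/D_iv) = (305.95/100)/(453/50) = 3.0595/9.06 = 0.3377

F = 0.338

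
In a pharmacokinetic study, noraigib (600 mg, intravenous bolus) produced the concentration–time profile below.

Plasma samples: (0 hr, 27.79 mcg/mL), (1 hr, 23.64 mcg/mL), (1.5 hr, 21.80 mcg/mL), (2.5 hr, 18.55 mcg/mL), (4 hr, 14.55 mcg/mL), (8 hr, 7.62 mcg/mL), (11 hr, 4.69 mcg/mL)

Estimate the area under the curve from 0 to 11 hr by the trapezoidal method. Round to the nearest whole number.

AUC = 145 mcg/mL·hr

Trapezoidal AUC_0→11:
  [0→1]: (27.79+23.64)/2 × 1 = 25.715
  [1→1.5]: (23.64+21.80)/2 × 0.5 = 11.36
  [1.5→2.5]: (21.80+18.55)/2 × 1 = 20.175
  [2.5→4]: (18.55+14.55)/2 × 1.5 = 24.825
  [4→8]: (14.55+7.62)/2 × 4 = 44.34
  [8→11]: (7.62+4.69)/2 × 3 = 18.465
  Sum = 144.88 mcg/mL·hr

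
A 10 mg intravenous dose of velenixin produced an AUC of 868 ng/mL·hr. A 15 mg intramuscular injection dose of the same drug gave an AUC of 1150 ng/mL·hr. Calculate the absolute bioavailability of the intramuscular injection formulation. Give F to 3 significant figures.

F = 0.883

F = (AUC_ev / D_ev) / (AUC_iv / D_iv)
  = (1150/15) / (868/10)
  = 76.6667 / 86.8 = 0.8833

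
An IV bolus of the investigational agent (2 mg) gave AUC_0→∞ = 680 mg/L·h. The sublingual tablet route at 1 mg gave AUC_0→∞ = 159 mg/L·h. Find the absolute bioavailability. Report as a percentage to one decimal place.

F = 46.8%

F = (AUC_ev / D_ev) / (AUC_iv / D_iv)
  = (159/1) / (680/2)
  = 159 / 340 = 0.4676
  = 46.76%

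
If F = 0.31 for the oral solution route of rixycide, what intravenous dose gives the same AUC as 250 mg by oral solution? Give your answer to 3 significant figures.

Systemic exposure from an extravascular dose = F × D_ev, so the equivalent IV dose is F × D_ev.
D_iv = F × D_ev = 0.31 × 250 = 77.5 mg

D_iv = 77.5 mg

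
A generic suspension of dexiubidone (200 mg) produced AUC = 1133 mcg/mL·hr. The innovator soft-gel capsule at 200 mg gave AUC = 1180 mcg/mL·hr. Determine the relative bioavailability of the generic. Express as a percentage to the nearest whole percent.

F_rel = 96%

F_rel = (AUC_test/D_test) / (AUC_ref/D_ref)
      = (1133/200) / (1180/200)
      = 5.665 / 5.9 = 0.9602 = 96.02%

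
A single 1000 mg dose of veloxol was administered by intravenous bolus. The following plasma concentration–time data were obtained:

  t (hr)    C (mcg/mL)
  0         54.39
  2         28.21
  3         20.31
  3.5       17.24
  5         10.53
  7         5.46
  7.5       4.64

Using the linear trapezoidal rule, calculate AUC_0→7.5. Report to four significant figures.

AUC = 155.6 mcg/mL·hr

Trapezoidal AUC_0→7.5:
  [0→2]: (54.39+28.21)/2 × 2 = 82.6
  [2→3]: (28.21+20.31)/2 × 1 = 24.26
  [3→3.5]: (20.31+17.24)/2 × 0.5 = 9.3875
  [3.5→5]: (17.24+10.53)/2 × 1.5 = 20.8275
  [5→7]: (10.53+5.46)/2 × 2 = 15.99
  [7→7.5]: (5.46+4.64)/2 × 0.5 = 2.525
  Sum = 155.59 mcg/mL·hr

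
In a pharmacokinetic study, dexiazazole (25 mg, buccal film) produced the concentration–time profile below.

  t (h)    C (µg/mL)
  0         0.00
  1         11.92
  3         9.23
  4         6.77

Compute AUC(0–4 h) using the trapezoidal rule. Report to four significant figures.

Trapezoidal AUC_0→4:
  [0→1]: (0.00+11.92)/2 × 1 = 5.96
  [1→3]: (11.92+9.23)/2 × 2 = 21.15
  [3→4]: (9.23+6.77)/2 × 1 = 8.0
  Sum = 35.11 µg/mL·h

AUC = 35.11 µg/mL·h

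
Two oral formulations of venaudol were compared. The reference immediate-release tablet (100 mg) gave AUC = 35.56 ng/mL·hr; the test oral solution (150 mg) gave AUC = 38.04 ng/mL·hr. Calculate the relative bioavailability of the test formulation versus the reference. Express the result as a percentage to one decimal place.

F_rel = 71.3%

F_rel = (AUC_test/D_test) / (AUC_ref/D_ref)
      = (38.04/150) / (35.56/100)
      = 0.2536 / 0.3556 = 0.7132 = 71.32%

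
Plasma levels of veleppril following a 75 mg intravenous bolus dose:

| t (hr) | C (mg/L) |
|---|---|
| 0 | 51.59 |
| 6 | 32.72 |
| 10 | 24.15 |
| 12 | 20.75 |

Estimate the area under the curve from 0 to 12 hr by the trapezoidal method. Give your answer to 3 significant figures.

AUC = 412 mg/L·hr

Trapezoidal AUC_0→12:
  [0→6]: (51.59+32.72)/2 × 6 = 252.93
  [6→10]: (32.72+24.15)/2 × 4 = 113.74
  [10→12]: (24.15+20.75)/2 × 2 = 44.9
  Sum = 411.57 mg/L·hr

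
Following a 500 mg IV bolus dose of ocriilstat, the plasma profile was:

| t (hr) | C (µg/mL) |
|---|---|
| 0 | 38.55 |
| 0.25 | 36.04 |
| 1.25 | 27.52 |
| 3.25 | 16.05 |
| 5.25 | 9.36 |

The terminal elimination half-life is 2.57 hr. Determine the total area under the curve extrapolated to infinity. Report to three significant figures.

AUC = 145 µg/mL·hr

Trapezoidal AUC_0→5.25:
  [0→0.25]: (38.55+36.04)/2 × 0.25 = 9.32375
  [0.25→1.25]: (36.04+27.52)/2 × 1 = 31.78
  [1.25→3.25]: (27.52+16.05)/2 × 2 = 43.57
  [3.25→5.25]: (16.05+9.36)/2 × 2 = 25.41
  Sum = 110.08375 µg/mL·hr
k_e = ln2 / t½ = 0.693147 / 2.57 = 0.2697 hr^-1
Extrapolated tail: C_last / k_e = 9.36 / 0.2697 = 34.705
AUC_0→∞ = 110.08375 + 34.705 = 144.78875 µg/mL·hr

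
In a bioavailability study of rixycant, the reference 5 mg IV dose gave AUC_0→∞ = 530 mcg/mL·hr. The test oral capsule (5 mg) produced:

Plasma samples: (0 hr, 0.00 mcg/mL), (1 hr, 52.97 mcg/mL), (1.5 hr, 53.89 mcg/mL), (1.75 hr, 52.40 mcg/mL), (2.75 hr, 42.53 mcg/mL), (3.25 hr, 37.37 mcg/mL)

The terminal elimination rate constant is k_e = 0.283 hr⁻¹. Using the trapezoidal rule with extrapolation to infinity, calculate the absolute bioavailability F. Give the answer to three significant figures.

Trapezoidal AUC_0→3.25 (oral capsule):
  [0→1]: (0.00+52.97)/2 × 1 = 26.485
  [1→1.5]: (52.97+53.89)/2 × 0.5 = 26.715
  [1.5→1.75]: (53.89+52.40)/2 × 0.25 = 13.28625
  [1.75→2.75]: (52.40+42.53)/2 × 1 = 47.465
  [2.75→3.25]: (42.53+37.37)/2 × 0.5 = 19.975
  Sum = 133.92625 mcg/mL·hr
Tail: C_last/k_e = 37.37/0.283 = 132.049
AUC_0→∞ (oral capsule) = 133.92625 + 132.049 = 265.97525 mcg/mL·hr
F = (AUC_ev/D_ev)/(AUC_iv/D_iv) = (265.97525/5)/(530/5) = 53.19505/106 = 0.5018

F = 0.502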